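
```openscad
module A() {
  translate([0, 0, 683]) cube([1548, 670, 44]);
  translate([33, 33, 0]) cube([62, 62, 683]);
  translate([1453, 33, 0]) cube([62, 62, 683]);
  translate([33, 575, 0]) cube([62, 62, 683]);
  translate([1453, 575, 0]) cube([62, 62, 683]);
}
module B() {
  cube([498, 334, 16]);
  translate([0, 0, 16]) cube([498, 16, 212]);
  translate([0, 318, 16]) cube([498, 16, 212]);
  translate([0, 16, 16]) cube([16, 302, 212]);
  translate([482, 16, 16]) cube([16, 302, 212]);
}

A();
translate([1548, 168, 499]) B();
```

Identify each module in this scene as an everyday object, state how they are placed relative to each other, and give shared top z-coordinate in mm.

Both tops at z = 727 mm.

A is a table. B is an open box. The open box is beside the table with their tops flush at z = 727. The shared top z-coordinate is 727 mm.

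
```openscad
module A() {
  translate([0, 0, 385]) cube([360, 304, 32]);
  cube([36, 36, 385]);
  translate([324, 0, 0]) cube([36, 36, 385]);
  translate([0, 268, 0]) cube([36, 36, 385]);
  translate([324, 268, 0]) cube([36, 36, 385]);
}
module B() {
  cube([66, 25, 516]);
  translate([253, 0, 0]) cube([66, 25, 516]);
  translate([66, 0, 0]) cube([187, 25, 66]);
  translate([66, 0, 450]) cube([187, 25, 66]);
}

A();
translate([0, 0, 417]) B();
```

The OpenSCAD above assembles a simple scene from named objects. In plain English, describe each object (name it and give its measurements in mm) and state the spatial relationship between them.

A is a four-legged stool. The seat is a 360×304×32 mm slab whose top surface is at z = 417 mm; four square legs, each 36×36 mm in cross-section, run from the floor (z = 0) to the underside of the seat, each flush with a corner of the seat.

B is a rectangular picture frame lying in the x–z plane (depth along y). The opening is 187 mm wide (x) by 384 mm tall (z), surrounded by a border 66 mm wide on all four sides. The frame is 25 mm deep and is made of two full-height vertical stiles with two horizontal rails fitted between them.

The picture frame is on top of the stool.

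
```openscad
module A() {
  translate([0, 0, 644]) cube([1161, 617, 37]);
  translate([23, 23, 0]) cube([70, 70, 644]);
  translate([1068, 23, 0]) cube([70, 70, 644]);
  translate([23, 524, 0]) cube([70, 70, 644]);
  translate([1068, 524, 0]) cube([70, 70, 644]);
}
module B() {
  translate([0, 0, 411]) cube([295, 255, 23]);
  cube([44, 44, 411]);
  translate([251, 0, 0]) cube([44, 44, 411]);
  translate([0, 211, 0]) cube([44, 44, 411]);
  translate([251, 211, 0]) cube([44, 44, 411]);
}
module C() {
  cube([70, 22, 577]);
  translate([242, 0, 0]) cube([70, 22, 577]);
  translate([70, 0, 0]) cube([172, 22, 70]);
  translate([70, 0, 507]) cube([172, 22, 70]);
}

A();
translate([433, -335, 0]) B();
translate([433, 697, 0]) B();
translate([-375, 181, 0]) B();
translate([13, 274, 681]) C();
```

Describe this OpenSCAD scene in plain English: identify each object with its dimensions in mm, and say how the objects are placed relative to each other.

A is a rectangular dining table. The top is 1161×617×37 mm with its upper surface at z = 681 mm. It stands on four 70×70 mm square legs, each inset 23 mm from the nearest pair of top edges, running from the floor to the underside of the top.

B is a four-legged stool. The seat is a 295×255×23 mm slab whose top surface is at z = 434 mm; four square legs, each 44×44 mm in cross-section, run from the floor (z = 0) to the underside of the seat, each flush with a corner of the seat.

C is a picture frame with a 172×437 mm rectangular opening (x by z) and a uniform 70 mm border on every side. Frame depth is 22 mm along y. It is built from two vertical stiles running the full outside height and two horizontal rails spanning the gap between the stiles.

Three stools sit around the table at the −y, +y, −x sides. The picture frame is on top of the table.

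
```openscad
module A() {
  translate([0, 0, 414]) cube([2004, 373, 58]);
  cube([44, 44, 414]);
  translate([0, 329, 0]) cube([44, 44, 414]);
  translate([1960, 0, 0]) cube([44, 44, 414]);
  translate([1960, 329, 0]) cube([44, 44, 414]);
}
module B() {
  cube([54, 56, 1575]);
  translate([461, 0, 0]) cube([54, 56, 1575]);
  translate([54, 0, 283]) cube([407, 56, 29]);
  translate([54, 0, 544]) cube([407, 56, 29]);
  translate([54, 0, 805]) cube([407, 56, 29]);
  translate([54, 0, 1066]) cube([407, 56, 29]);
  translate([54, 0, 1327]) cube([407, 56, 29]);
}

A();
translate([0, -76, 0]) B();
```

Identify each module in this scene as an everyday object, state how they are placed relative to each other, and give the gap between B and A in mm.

A is a bench. B is a ladder. The ladder is on the floor beside the bench on its −y side. The gap between the ladder and the bench is 20 mm.

The ladder's nearest face is 20 mm from the bench's −y face.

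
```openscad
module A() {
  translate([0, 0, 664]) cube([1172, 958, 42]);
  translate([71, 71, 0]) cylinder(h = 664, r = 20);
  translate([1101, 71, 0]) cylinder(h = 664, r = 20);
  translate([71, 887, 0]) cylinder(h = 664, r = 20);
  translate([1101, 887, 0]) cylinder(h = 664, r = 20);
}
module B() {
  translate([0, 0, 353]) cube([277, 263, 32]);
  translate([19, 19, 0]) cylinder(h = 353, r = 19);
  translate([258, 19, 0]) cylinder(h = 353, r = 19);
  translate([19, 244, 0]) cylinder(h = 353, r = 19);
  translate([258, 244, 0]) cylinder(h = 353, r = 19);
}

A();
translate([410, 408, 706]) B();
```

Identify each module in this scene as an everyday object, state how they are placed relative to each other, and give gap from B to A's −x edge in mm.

The stool's min-x is at 410; the table's min-x is 0; gap = 410 mm.

A is a table. B is a stool. The stool is on top of the table. The gap from the stool to the table's −x edge is 410 mm.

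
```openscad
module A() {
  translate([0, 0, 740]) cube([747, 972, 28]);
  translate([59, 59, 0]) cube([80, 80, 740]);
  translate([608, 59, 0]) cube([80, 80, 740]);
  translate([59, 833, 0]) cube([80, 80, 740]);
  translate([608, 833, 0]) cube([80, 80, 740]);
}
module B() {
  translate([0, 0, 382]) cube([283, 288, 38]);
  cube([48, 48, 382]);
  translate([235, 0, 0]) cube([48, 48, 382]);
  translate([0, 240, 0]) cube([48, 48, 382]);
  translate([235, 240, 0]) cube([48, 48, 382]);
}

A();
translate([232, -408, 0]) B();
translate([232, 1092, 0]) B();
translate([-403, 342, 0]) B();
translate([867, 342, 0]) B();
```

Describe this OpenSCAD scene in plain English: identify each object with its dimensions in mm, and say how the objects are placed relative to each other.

A is a rectangular dining table. The top is 747×972×28 mm with its upper surface at z = 768 mm. It stands on four 80×80 mm square legs, each inset 59 mm from the nearest pair of top edges, running from the floor to the underside of the top.

B is a four-legged stool. The seat is a 283×288×38 mm slab whose top surface is at z = 420 mm; four square legs, each 48×48 mm in cross-section, run from the floor (z = 0) to the underside of the seat, each flush with a corner of the seat.

Four stools sit around the table at the −y, +y, −x, +x sides.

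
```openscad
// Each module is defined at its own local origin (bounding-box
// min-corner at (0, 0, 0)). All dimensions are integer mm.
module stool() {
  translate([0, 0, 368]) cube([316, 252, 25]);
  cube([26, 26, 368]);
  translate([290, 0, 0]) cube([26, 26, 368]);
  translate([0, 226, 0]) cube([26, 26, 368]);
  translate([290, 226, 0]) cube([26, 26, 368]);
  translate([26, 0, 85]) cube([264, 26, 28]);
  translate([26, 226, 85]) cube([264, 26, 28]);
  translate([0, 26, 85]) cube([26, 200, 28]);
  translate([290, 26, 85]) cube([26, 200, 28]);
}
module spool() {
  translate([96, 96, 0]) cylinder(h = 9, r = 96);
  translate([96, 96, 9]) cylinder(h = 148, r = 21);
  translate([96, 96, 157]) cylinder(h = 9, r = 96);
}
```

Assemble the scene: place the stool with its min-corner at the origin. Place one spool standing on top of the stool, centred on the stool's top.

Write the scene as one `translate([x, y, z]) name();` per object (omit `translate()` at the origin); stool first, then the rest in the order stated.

stool();
translate([62, 30, 393]) spool();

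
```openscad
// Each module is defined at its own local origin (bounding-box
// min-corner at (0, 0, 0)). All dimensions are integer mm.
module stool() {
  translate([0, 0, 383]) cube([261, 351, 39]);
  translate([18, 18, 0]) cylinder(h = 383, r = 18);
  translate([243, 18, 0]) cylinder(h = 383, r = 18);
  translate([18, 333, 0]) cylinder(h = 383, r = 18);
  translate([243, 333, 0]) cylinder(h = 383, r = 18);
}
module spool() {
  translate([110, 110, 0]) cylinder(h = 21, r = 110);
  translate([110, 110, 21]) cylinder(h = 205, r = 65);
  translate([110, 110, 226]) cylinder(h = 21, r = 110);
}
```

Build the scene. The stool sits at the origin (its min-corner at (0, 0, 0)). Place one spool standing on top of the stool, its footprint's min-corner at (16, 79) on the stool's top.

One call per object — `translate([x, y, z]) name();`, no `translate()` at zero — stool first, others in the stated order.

stool();
translate([16, 79, 422]) spool();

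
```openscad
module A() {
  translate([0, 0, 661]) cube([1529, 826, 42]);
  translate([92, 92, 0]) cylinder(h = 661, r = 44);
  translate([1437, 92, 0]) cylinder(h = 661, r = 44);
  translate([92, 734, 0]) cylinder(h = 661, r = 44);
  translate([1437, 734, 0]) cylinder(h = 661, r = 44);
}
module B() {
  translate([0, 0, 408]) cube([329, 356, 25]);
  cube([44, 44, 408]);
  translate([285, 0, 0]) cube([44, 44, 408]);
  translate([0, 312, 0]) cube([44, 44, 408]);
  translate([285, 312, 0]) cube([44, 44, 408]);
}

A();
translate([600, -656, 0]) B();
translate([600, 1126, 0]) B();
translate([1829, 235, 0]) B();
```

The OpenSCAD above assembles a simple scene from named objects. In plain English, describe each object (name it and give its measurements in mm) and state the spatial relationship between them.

A is a rectangular dining table. The top is 1529×826×42 mm with its upper surface at z = 703 mm. It stands on four round legs of 88 mm diameter, each leg's bounding box inset 48 mm from the nearest pair of top edges, running from the floor to the underside of the top.

B is a four-legged stool. The seat is a 329×356×25 mm slab whose top surface is at z = 433 mm; four square legs, each 44×44 mm in cross-section, run from the floor (z = 0) to the underside of the seat, each flush with a corner of the seat.

Three stools sit around the table at the −y, +y, +x sides.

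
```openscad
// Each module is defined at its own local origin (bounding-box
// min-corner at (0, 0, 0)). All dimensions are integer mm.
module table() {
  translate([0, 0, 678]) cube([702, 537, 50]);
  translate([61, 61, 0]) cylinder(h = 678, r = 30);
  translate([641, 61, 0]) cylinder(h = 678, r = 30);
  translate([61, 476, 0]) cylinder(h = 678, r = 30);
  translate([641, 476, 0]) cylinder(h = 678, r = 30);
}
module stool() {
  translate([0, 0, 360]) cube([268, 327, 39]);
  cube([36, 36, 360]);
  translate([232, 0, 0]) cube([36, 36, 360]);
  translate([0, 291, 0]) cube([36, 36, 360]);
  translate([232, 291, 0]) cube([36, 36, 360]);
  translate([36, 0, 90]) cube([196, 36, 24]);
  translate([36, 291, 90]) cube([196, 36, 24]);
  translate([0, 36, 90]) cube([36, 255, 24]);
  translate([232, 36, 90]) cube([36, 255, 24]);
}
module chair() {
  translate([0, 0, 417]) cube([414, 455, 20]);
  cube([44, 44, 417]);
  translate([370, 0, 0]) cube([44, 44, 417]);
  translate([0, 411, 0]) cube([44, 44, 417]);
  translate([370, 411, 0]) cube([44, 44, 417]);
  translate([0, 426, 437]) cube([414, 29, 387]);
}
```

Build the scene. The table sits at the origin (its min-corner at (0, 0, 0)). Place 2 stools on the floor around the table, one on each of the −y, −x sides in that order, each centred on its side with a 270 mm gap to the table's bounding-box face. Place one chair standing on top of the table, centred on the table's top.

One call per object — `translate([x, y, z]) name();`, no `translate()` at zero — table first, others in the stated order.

table();
translate([217, -597, 0]) stool();
translate([-538, 105, 0]) stool();
translate([144, 41, 728]) chair();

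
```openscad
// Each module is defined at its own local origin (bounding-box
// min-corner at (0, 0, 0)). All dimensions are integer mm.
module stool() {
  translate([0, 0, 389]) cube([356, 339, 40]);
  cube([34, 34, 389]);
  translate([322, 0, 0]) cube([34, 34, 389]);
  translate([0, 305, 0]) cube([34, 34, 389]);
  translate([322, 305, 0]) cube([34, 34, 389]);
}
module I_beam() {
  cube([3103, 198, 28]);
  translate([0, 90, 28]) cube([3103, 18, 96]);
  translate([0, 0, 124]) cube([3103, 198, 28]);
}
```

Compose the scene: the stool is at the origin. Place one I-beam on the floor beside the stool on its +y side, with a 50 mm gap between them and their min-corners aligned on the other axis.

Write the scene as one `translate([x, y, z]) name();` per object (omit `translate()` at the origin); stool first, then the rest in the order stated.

stool();
translate([0, 389, 0]) I_beam();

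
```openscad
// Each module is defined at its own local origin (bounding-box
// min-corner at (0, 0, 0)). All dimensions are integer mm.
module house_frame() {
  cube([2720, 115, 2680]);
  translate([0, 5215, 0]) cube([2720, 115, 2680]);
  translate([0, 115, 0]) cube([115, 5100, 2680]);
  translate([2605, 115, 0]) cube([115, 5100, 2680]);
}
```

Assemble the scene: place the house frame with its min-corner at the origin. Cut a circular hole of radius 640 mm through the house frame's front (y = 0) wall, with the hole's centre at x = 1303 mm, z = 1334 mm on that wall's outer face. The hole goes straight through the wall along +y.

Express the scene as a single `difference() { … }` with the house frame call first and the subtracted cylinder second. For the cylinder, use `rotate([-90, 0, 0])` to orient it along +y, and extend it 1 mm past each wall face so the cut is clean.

difference() {
  house_frame();
  translate([1303, -1, 1334]) rotate([-90, 0, 0]) cylinder(h = 117, r = 640);
}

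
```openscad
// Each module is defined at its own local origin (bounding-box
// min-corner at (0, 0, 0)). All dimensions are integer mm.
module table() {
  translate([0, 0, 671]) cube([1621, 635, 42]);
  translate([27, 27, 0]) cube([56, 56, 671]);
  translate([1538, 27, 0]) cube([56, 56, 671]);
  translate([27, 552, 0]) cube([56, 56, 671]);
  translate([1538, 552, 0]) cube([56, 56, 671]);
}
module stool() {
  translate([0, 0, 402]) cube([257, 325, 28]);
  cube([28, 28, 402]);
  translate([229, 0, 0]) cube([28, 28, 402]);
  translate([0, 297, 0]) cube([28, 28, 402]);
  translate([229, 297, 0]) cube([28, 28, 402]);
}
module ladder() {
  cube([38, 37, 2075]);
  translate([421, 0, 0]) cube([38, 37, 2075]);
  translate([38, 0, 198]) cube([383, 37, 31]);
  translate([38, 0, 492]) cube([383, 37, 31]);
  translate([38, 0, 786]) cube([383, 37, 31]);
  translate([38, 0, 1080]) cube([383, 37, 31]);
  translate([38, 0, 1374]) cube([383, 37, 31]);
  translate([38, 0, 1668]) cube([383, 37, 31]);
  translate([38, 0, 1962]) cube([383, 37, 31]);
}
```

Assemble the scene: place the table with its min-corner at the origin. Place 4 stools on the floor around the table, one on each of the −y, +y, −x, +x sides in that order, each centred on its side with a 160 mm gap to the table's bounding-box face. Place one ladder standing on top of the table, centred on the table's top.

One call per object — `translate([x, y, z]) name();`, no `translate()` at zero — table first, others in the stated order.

table();
translate([682, -485, 0]) stool();
translate([682, 795, 0]) stool();
translate([-417, 155, 0]) stool();
translate([1781, 155, 0]) stool();
translate([581, 299, 713]) ladder();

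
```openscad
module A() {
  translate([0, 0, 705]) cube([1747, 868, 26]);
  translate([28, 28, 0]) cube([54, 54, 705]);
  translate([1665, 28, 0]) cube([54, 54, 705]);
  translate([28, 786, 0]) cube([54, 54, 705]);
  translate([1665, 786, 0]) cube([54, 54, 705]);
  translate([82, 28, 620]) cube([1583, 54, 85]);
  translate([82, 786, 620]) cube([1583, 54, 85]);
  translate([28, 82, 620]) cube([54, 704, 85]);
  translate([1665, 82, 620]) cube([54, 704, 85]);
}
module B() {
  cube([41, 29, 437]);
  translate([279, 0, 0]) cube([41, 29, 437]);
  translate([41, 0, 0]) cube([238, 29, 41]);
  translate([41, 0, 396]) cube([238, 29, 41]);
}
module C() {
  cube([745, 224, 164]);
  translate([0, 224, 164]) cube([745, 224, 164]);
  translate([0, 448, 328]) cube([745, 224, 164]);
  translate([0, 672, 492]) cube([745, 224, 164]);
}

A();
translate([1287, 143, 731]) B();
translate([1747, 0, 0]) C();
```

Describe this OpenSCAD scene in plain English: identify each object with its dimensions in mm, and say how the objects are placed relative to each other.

A is a table with a 1747×868 mm rectangular top, 26 mm thick, top surface at z = 731 mm, supported by four 54×54 mm square legs, each inset 28 mm from the nearest pair of top edges, running from the floor. Four apron rails, 54 mm thick and 85 mm tall, run between adjacent legs with their top edges flush with the underside of the top and their outer faces flush with the legs' outer faces.

B is a rectangular picture frame lying in the x–z plane (depth along y). The opening is 238 mm wide (x) by 355 mm tall (z), surrounded by a border 41 mm wide on all four sides. The frame is 29 mm deep and is made of two full-height vertical stiles with two horizontal rails fitted between them.

C is a straight staircase of 4 solid steps. Each step is 745 mm wide (x), 224 mm deep (y, the going) and 164 mm tall (the rise). The first step rests on the floor; each subsequent step sits one going further in +y and one rise higher in +z, directly behind and above the previous step with no overlap.

The picture frame is on top of the table. The staircase is against the table's +x side, with their −y faces flush.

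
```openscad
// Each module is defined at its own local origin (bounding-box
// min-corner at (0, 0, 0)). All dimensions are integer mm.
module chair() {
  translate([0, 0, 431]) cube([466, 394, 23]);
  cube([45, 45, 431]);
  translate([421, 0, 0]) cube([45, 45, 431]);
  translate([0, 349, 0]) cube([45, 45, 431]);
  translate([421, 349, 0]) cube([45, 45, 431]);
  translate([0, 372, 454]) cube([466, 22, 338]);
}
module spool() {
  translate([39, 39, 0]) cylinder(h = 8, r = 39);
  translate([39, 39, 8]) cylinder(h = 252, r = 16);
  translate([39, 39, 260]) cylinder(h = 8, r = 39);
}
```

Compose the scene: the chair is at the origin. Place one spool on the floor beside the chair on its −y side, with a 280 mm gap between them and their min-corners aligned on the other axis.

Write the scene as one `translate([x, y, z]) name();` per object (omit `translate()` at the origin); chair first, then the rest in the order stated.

chair();
translate([0, -358, 0]) spool();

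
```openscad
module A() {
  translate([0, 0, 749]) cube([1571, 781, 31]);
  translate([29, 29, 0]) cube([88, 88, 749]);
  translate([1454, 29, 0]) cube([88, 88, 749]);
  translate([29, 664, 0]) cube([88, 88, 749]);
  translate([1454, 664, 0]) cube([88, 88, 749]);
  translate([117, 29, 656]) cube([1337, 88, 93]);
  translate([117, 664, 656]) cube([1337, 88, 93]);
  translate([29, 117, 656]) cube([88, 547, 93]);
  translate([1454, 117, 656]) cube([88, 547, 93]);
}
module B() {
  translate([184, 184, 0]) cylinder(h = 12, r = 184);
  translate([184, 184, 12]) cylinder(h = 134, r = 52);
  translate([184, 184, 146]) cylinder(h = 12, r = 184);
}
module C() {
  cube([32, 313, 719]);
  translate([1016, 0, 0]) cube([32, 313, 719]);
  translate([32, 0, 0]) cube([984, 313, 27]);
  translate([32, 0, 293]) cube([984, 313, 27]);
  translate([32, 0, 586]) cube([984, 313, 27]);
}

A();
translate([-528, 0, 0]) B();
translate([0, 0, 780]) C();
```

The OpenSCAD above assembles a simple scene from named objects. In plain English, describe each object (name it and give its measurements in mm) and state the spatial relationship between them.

A is a table with a 1571×781 mm rectangular top, 31 mm thick, top surface at z = 780 mm, supported by four 88×88 mm square legs, each inset 29 mm from the nearest pair of top edges, running from the floor. Four apron rails, 88 mm thick and 93 mm tall, run between adjacent legs with their top edges flush with the underside of the top and their outer faces flush with the legs' outer faces.

B is a spool: two coaxial disc flanges of radius 184 mm and thickness 12 mm, joined by a core cylinder of radius 52 mm and height 134 mm. The lower flange rests on z = 0 and the three cylinders share a vertical axis.

C is a bookshelf 1048 mm wide overall, 313 mm deep and 719 mm tall. The two sides are 32 mm thick vertical panels. 3 horizontal shelves of 27 mm thickness span between the inner faces of the sides; the lowest shelf sits on the floor and shelves are stacked with a clear vertical gap of 266 mm between each pair.

The spool is on the floor beside the table on its −x side. The bookshelf is on top of the table.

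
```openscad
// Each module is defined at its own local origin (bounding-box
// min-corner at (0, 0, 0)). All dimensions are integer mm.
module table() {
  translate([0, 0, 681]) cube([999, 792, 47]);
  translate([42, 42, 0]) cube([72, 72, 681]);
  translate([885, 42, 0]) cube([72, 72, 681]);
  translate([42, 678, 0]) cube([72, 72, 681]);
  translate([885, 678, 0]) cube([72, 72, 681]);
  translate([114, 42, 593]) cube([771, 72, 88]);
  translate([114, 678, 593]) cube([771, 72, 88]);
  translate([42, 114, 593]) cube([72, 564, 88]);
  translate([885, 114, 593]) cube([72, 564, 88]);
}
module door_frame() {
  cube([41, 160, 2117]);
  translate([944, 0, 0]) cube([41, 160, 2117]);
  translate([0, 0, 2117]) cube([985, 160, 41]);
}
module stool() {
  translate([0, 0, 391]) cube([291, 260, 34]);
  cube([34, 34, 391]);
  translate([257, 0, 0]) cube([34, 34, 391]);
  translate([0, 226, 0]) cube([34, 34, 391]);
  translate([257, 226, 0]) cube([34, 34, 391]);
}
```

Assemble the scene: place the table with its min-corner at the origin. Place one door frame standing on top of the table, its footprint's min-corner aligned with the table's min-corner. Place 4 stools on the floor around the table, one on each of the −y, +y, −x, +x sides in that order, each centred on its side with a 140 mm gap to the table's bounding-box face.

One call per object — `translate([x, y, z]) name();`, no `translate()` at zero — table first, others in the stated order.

table();
translate([0, 0, 728]) door_frame();
translate([354, -400, 0]) stool();
translate([354, 932, 0]) stool();
translate([-431, 266, 0]) stool();
translate([1139, 266, 0]) stool();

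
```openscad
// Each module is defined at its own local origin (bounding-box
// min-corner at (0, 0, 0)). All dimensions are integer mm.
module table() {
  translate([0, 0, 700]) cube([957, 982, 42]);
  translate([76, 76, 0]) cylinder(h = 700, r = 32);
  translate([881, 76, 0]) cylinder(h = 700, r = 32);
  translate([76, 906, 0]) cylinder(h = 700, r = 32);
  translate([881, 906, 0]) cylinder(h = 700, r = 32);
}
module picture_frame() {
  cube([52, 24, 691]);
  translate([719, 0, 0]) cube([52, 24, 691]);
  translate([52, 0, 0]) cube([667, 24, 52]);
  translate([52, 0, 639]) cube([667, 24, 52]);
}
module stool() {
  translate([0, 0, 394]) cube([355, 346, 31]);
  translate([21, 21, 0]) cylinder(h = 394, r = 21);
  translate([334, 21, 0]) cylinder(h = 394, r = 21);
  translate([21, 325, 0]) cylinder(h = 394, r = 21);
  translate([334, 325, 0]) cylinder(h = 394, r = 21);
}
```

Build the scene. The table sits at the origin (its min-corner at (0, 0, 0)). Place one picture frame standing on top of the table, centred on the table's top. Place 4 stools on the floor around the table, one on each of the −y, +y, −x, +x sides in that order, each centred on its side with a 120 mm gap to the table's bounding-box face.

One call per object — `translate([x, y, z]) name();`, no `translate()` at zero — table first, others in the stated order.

table();
translate([93, 479, 742]) picture_frame();
translate([301, -466, 0]) stool();
translate([301, 1102, 0]) stool();
translate([-475, 318, 0]) stool();
translate([1077, 318, 0]) stool();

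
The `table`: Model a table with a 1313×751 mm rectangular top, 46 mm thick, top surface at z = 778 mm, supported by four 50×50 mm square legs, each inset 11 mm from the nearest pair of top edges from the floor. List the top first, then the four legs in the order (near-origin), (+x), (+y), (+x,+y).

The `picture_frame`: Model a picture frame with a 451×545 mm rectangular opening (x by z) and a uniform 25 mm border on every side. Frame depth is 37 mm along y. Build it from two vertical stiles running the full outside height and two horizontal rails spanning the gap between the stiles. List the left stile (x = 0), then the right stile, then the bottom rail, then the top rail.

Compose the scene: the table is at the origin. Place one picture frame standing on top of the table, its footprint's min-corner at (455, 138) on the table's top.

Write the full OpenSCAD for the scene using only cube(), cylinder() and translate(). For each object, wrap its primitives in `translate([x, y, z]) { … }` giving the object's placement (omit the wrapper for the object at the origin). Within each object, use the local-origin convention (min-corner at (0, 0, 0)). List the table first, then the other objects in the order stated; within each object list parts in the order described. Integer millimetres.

translate([0, 0, 732]) cube([1313, 751, 46]);
translate([11, 11, 0]) cube([50, 50, 732]);
translate([1252, 11, 0]) cube([50, 50, 732]);
translate([11, 690, 0]) cube([50, 50, 732]);
translate([1252, 690, 0]) cube([50, 50, 732]);
translate([455, 138, 778]) {
  cube([25, 37, 595]);
  translate([476, 0, 0]) cube([25, 37, 595]);
  translate([25, 0, 0]) cube([451, 37, 25]);
  translate([25, 0, 570]) cube([451, 37, 25]);
}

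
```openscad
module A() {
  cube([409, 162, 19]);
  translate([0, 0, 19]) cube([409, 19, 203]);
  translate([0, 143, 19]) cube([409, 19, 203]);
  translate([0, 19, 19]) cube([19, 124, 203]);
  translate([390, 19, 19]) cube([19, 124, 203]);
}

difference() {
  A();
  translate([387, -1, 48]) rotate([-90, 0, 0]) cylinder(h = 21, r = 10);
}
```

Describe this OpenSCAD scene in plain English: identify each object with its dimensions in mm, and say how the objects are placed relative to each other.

A is an open-topped rectangular box: outside dimensions 409×162×222 mm, with a uniform wall and base thickness of 19 mm. The base is a full 409×162 slab on the floor; four walls sit on top of the base. The front and back walls (the −y and +y sides) span the full width; the two side walls fit between them.

The open box has a circular hole of radius 10 mm through its front wall, centred at (x = 387, z = 48).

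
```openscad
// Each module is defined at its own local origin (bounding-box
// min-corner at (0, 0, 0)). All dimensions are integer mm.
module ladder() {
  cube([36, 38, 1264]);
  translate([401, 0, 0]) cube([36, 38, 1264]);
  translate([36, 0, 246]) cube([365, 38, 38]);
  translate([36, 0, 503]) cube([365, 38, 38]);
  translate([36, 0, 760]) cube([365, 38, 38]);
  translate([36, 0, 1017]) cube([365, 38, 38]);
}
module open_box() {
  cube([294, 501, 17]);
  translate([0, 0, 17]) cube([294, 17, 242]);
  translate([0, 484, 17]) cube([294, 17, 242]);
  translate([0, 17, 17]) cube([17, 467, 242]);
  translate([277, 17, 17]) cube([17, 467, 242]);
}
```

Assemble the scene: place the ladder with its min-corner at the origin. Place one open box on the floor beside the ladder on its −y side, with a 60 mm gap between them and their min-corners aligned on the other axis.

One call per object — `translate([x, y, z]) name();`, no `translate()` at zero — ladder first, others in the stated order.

ladder();
translate([0, -561, 0]) open_box();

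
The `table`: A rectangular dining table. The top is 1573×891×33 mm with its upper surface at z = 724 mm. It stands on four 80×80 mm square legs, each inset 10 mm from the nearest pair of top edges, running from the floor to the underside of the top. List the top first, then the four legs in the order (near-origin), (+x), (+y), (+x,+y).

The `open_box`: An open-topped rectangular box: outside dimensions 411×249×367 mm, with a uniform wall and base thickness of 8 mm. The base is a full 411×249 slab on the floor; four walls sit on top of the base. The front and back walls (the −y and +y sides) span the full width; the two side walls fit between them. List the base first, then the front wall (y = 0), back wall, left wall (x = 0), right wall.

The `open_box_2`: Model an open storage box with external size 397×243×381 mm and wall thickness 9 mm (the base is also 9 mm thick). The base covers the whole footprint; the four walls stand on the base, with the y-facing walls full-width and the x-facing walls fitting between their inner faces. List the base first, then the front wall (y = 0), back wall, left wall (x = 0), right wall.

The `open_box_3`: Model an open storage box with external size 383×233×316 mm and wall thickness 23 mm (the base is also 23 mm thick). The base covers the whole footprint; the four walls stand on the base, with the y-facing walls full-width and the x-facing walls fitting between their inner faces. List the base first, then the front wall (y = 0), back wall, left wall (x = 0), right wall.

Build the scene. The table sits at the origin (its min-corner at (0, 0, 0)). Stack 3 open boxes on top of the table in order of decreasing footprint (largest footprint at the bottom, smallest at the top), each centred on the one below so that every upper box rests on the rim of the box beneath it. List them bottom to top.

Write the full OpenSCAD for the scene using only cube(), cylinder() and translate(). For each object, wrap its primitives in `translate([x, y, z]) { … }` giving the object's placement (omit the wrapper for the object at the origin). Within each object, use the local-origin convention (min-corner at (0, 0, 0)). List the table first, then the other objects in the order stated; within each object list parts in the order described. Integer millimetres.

translate([0, 0, 691]) cube([1573, 891, 33]);
translate([10, 10, 0]) cube([80, 80, 691]);
translate([1483, 10, 0]) cube([80, 80, 691]);
translate([10, 801, 0]) cube([80, 80, 691]);
translate([1483, 801, 0]) cube([80, 80, 691]);
translate([581, 321, 724]) {
  cube([411, 249, 8]);
  translate([0, 0, 8]) cube([411, 8, 359]);
  translate([0, 241, 8]) cube([411, 8, 359]);
  translate([0, 8, 8]) cube([8, 233, 359]);
  translate([403, 8, 8]) cube([8, 233, 359]);
}
translate([588, 324, 1091]) {
  cube([397, 243, 9]);
  translate([0, 0, 9]) cube([397, 9, 372]);
  translate([0, 234, 9]) cube([397, 9, 372]);
  translate([0, 9, 9]) cube([9, 225, 372]);
  translate([388, 9, 9]) cube([9, 225, 372]);
}
translate([595, 329, 1472]) {
  cube([383, 233, 23]);
  translate([0, 0, 23]) cube([383, 23, 293]);
  translate([0, 210, 23]) cube([383, 23, 293]);
  translate([0, 23, 23]) cube([23, 187, 293]);
  translate([360, 23, 23]) cube([23, 187, 293]);
}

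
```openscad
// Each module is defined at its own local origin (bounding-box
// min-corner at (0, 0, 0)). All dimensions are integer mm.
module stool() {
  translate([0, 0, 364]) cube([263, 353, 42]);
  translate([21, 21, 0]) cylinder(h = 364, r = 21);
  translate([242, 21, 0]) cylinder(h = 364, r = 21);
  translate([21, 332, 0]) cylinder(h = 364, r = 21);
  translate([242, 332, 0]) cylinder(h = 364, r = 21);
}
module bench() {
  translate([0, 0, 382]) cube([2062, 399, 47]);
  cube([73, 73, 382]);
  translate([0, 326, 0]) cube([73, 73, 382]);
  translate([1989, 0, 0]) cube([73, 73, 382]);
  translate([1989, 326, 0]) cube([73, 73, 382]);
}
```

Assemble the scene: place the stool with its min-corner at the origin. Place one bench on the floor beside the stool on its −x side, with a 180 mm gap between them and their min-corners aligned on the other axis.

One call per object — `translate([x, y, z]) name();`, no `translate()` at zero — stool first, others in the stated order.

stool();
translate([-2242, 0, 0]) bench();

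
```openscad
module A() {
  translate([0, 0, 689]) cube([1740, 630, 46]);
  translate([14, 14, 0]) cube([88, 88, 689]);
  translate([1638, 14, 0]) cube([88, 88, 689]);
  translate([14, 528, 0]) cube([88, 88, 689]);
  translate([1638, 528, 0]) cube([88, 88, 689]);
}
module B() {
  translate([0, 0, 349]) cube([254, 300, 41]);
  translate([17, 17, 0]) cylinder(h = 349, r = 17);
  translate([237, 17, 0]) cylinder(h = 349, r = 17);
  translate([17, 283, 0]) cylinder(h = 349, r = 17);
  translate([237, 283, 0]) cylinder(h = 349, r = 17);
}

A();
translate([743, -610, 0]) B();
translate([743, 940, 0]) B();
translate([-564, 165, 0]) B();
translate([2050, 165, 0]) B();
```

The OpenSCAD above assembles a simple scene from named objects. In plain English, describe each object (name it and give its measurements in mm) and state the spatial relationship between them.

A is a table with a 1740×630 mm rectangular top, 46 mm thick, top surface at z = 735 mm, supported by four 88×88 mm square legs, each inset 14 mm from the nearest pair of top edges, running from the floor.

B is a four-legged stool. The seat is 254×300 mm, 41 mm thick, top at z = 390 mm. It stands on four round legs, each 34 mm in diameter, from z = 0 to the seat underside, each leg's axis is inset half a diameter from the nearest pair of seat edges (so the leg's bounding box is flush with the corner).

Four stools sit around the table at the −y, +y, −x, +x sides.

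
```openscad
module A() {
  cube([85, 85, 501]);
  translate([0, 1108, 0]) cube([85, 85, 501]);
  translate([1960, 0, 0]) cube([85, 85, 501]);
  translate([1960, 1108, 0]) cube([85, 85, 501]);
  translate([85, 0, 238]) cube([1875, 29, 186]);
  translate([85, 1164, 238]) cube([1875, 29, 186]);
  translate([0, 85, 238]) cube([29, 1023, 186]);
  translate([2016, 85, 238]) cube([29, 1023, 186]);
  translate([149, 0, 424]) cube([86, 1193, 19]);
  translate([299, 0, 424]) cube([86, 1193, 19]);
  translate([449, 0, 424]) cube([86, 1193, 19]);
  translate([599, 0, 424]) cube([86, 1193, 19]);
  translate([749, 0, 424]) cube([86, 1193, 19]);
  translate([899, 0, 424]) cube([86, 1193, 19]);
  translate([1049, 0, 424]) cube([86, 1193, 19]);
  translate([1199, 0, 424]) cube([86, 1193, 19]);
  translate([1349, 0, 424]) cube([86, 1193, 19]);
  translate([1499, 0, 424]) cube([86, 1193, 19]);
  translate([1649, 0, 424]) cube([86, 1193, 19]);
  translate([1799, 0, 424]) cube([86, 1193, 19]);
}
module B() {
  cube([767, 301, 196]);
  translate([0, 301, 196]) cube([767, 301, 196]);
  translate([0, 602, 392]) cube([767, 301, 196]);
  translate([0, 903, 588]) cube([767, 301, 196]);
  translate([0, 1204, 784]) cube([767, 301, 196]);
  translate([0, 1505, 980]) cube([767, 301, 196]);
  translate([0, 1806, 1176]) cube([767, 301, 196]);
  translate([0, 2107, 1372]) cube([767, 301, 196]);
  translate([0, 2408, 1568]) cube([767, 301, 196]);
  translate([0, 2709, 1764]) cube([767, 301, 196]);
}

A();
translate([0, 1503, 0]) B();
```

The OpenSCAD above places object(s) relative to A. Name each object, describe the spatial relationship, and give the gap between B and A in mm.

A is a bed frame. B is a staircase. The staircase is on the floor beside the bed frame on its +y side. The gap between the staircase and the bed frame is 310 mm.

The staircase's nearest face is 310 mm from the bed frame's +y face.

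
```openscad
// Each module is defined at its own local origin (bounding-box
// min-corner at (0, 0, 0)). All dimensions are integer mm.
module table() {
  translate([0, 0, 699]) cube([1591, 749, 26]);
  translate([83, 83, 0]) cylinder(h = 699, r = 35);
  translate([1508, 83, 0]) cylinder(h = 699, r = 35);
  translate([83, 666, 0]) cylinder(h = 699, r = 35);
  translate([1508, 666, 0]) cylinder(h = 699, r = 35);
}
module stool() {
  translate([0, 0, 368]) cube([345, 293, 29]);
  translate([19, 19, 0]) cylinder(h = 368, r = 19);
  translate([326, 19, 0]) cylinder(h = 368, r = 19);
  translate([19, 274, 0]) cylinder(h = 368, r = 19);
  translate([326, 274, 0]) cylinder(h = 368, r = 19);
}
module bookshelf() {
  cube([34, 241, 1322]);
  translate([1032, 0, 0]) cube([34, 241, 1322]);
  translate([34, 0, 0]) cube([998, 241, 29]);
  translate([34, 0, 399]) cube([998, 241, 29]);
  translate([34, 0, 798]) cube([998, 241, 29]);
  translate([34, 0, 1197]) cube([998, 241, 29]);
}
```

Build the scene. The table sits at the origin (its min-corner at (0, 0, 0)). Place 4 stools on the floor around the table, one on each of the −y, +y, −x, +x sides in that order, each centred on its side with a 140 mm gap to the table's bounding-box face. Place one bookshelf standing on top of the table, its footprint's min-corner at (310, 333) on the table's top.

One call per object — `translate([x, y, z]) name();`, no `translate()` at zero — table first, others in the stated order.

table();
translate([623, -433, 0]) stool();
translate([623, 889, 0]) stool();
translate([-485, 228, 0]) stool();
translate([1731, 228, 0]) stool();
translate([310, 333, 725]) bookshelf();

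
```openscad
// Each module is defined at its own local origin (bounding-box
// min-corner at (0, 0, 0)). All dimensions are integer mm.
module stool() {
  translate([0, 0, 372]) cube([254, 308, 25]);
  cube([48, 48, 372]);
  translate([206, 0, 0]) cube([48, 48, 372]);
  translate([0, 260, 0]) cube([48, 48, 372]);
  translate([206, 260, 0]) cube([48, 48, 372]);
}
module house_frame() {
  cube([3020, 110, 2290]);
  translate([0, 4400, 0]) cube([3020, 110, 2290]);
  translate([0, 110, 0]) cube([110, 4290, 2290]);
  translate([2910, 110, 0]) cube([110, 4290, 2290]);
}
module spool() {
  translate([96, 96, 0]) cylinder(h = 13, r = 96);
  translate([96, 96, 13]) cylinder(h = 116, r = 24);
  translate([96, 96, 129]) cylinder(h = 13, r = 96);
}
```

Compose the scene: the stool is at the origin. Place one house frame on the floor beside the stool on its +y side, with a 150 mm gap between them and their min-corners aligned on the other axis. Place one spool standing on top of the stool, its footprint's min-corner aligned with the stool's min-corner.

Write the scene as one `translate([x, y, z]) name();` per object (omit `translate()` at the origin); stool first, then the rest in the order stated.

stool();
translate([0, 458, 0]) house_frame();
translate([0, 0, 397]) spool();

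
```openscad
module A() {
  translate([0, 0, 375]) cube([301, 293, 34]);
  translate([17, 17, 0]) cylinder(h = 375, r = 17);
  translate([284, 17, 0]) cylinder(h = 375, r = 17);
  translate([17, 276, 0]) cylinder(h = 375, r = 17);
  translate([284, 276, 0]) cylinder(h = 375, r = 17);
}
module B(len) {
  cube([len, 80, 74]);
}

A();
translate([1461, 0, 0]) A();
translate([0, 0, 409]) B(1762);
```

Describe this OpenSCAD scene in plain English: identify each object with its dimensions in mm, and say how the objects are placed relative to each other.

A is a simple wooden stool: a rectangular seat 301 mm (x) by 293 mm (y), 34 mm thick, top face at z = 409 mm, on four round legs, each 34 mm in diameter. The legs rest on z = 0, each leg's axis is inset half a diameter from the nearest pair of seat edges (so the leg's bounding box is flush with the corner).

B is a rectangular beam 1762 mm long (x), 80 mm deep (y), 74 mm thick (z).

The beam spans the tops of two stools placed 1160 mm apart, resting at z = 409 mm.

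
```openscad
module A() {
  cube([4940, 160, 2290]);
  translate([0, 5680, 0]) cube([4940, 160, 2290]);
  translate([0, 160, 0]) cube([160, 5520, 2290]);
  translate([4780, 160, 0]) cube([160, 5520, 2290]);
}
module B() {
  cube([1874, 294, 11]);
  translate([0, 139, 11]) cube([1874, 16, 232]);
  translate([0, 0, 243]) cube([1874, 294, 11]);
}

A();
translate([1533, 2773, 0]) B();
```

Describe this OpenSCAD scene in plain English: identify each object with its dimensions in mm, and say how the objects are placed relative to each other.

A is a box-shaped house frame (walls only): outside footprint 4940×5840 mm, wall height 2290 mm, wall thickness 160 mm. The two y-facing walls run the full x-width; the two x-facing walls fit between the inner faces of the y-facing walls.

B is an I-beam lying along x, 1874 mm long. Overall section height 254 mm. Two flanges 294 mm wide (y) and 11 mm thick, one on the floor and one at the top; a web 16 mm thick runs between them, centred on the flange width.

The I-beam sits inside the house frame, centred.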